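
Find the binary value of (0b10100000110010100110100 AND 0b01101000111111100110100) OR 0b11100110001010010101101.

0b11100110111010110111101

0b10100000110010100110100 AND 0b01101000111111100110100 = 0b00100000110010100110100.
Then OR with 0b11100110001010010101101.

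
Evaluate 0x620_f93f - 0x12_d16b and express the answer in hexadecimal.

0x60e27d4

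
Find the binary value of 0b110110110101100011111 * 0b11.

0b10100100100000101011101

Multiply each base-2 digit by 3, carrying:
  1×3 = 3 → write 1 carry 1
  1×3+1 = 4 → write 0 carry 2
  1×3+2 = 5 → write 1 carry 2
  1×3+2 = 5 → write 1 carry 2
  1×3+2 = 5 → write 1 carry 2
  0×3+2 = 2 → write 0 carry 1
  0×3+1 = 1 → write 1
  0×3 = 0 → write 0
  1×3 = 3 → write 1 carry 1
  1×3+1 = 4 → write 0 carry 2
  0×3+2 = 2 → write 0 carry 1
  1×3+1 = 4 → write 0 carry 2
  0×3+2 = 2 → write 0 carry 1
  1×3+1 = 4 → write 0 carry 2
  1×3+2 = 5 → write 1 carry 2
  0×3+2 = 2 → write 0 carry 1
  1×3+1 = 4 → write 0 carry 2
  1×3+2 = 5 → write 1 carry 2
  0×3+2 = 2 → write 0 carry 1
  1×3+1 = 4 → write 0 carry 2
  1×3+2 = 5 → write 1 carry 2
  remaining carry: 10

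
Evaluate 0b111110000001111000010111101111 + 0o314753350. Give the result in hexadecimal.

0x413B5CD7

0b111110000001111000010111101111 = 0x3E0785EF in hexadecimal.
0o314753350 = 0x333D6E8 in hexadecimal.
Add column by column in base 16, right to left:
  F+8 = 7 carry 1
  E+E+1 = D carry 1
  5+6+1 = C
  8+D = 5 carry 1
  7+3+1 = B
  0+3 = 3
  E+3 = 1 carry 1
  3+0+1 = 4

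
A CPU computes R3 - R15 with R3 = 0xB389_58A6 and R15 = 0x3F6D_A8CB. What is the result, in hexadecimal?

0x741BAFDB

Subtract column by column in base 16:
  6-B → B (borrow)
  A-C-1 → D (borrow)
  8-8-1 → F (borrow)
  5-A-1 → A (borrow)
  9-D-1 → B (borrow)
  8-6-1 → 1
  3-F → 4 (borrow)
  B-3-1 → 7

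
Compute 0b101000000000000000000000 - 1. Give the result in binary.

The trailing 21 digits are 0, so subtracting 1 borrows through: they become 1 and the next digit up decrements.

0b100111111111111111111111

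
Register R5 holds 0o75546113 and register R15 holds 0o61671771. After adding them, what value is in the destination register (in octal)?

0o157440104

Add column by column in base 8, right to left:
  3+1 = 4
  1+7 = 0 carry 1
  1+7+1 = 1 carry 1
  6+1+1 = 0 carry 1
  4+7+1 = 4 carry 1
  5+6+1 = 4 carry 1
  5+1+1 = 7
  7+6 = 5 carry 1
  final carry 1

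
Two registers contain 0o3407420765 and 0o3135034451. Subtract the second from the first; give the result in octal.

Subtract column by column in base 8:
  5-1 → 4
  6-5 → 1
  7-4 → 3
  0-4 → 4 (borrow)
  2-3-1 → 6 (borrow)
  4-0-1 → 3
  7-5 → 2
  0-3 → 5 (borrow)
  4-1-1 → 2
  3-3 → 0

0o252364314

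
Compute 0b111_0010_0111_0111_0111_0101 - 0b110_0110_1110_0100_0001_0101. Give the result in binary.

Subtract column by column in base 2:
  1-1 → 0
  0-0 → 0
  1-1 → 0
  0-0 → 0
  1-1 → 0
  1-0 → 1
  1-0 → 1
  0-0 → 0
  1-0 → 1
  1-0 → 1
  1-1 → 0
  0-0 → 0
  1-0 → 1
  1-1 → 0
  1-1 → 0
  0-1 → 1 (borrow)
  0-0-1 → 1 (borrow)
  1-1-1 → 1 (borrow)
  0-1-1 → 0 (borrow)
  0-0-1 → 1 (borrow)
  1-0-1 → 0
  1-1 → 0
  1-1 → 0

0b10111001001101100000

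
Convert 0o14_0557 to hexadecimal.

Each octal digit is 3 bits: 1=001 4=100 0=000 5=101 5=101 7=111.
Group the bits into nibbles: 1100 0001 0110 1111 → c16f.

0xc16f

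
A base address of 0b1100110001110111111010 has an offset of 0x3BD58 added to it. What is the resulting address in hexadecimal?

0x36DB52

0b1100110001110111111010 = 0x331DFA in hexadecimal.
Add column by column in base 16, right to left:
  A+8 = 2 carry 1
  F+5+1 = 5 carry 1
  D+D+1 = B carry 1
  1+B+1 = D
  3+3 = 6
  3+0 = 3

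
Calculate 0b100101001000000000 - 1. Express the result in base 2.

The trailing 9 digits are 0, so subtracting 1 borrows through: they become 1 and the next digit up decrements.

0b100101000111111111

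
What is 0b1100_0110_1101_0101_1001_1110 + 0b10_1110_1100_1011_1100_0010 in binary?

0b111101011010000101100000

Add column by column in base 2, right to left:
  0+0 = 0
  1+1 = 0 carry 1
  1+0+1 = 0 carry 1
  1+0+1 = 0 carry 1
  1+0+1 = 0 carry 1
  0+0+1 = 1
  0+1 = 1
  1+1 = 0 carry 1
  1+1+1 = 1 carry 1
  0+1+1 = 0 carry 1
  1+0+1 = 0 carry 1
  0+1+1 = 0 carry 1
  1+0+1 = 0 carry 1
  0+0+1 = 1
  1+1 = 0 carry 1
  1+1+1 = 1 carry 1
  0+0+1 = 1
  1+1 = 0 carry 1
  1+1+1 = 1 carry 1
  0+1+1 = 0 carry 1
  0+0+1 = 1
  0+1 = 1
  1+0 = 1
  1+0 = 1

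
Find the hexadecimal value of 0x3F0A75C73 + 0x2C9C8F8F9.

0x6BA70556C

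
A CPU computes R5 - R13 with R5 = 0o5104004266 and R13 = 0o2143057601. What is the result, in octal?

Subtract column by column in base 8:
  6-1 → 5
  6-0 → 6
  2-6 → 4 (borrow)
  4-7-1 → 4 (borrow)
  0-5-1 → 2 (borrow)
  0-0-1 → 7 (borrow)
  4-3-1 → 0
  0-4 → 4 (borrow)
  1-1-1 → 7 (borrow)
  5-2-1 → 2

0o2740724465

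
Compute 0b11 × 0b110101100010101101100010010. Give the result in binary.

0b10100000101000001000100110110

Multiply each base-2 digit by 3, carrying:
  0×3 = 0 → write 0
  1×3 = 3 → write 1 carry 1
  0×3+1 = 1 → write 1
  0×3 = 0 → write 0
  1×3 = 3 → write 1 carry 1
  0×3+1 = 1 → write 1
  0×3 = 0 → write 0
  0×3 = 0 → write 0
  1×3 = 3 → write 1 carry 1
  1×3+1 = 4 → write 0 carry 2
  0×3+2 = 2 → write 0 carry 1
  1×3+1 = 4 → write 0 carry 2
  1×3+2 = 5 → write 1 carry 2
  0×3+2 = 2 → write 0 carry 1
  1×3+1 = 4 → write 0 carry 2
  0×3+2 = 2 → write 0 carry 1
  1×3+1 = 4 → write 0 carry 2
  0×3+2 = 2 → write 0 carry 1
  0×3+1 = 1 → write 1
  0×3 = 0 → write 0
  1×3 = 3 → write 1 carry 1
  1×3+1 = 4 → write 0 carry 2
  0×3+2 = 2 → write 0 carry 1
  1×3+1 = 4 → write 0 carry 2
  0×3+2 = 2 → write 0 carry 1
  1×3+1 = 4 → write 0 carry 2
  1×3+2 = 5 → write 1 carry 2
  remaining carry: 10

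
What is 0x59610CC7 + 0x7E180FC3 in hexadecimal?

0xD7791C8A

Add column by column in base 16, right to left:
  7+3 = A
  C+C = 8 carry 1
  C+F+1 = C carry 1
  0+0+1 = 1
  1+8 = 9
  6+1 = 7
  9+E = 7 carry 1
  5+7+1 = D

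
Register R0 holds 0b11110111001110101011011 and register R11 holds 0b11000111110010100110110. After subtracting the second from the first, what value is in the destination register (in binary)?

0b101111011100000100101

Subtract column by column in base 2:
  1-0 → 1
  1-1 → 0
  0-1 → 1 (borrow)
  1-0-1 → 0
  1-1 → 0
  0-1 → 1 (borrow)
  1-0-1 → 0
  0-0 → 0
  1-1 → 0
  0-0 → 0
  1-1 → 0
  1-0 → 1
  1-0 → 1
  0-1 → 1 (borrow)
  0-1-1 → 0 (borrow)
  1-1-1 → 1 (borrow)
  1-1-1 → 1 (borrow)
  1-1-1 → 1 (borrow)
  0-0-1 → 1 (borrow)
  1-0-1 → 0
  1-0 → 1
  1-1 → 0
  1-1 → 0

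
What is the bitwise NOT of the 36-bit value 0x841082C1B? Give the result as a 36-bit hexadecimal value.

0x7BEF7D3E4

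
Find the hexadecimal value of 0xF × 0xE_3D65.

Multiply each base-16 digit by 15, carrying:
  5×15 = 75 → write B carry 4
  6×15+4 = 94 → write E carry 5
  D×15+5 = 200 → write 8 carry 12
  3×15+12 = 57 → write 9 carry 3
  E×15+3 = 213 → write 5 carry 13
  remaining carry: D

0xD598EB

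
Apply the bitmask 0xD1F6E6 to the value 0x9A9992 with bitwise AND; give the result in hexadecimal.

0x909082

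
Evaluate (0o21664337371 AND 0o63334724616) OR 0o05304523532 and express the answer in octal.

0o21664337371 AND 0o63334724616 = 0o21224324210.
Then OR with 0o05304523532.

0o25324727732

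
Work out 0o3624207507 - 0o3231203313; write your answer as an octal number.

Subtract column by column in base 8:
  7-3 → 4
  0-1 → 7 (borrow)
  5-3-1 → 1
  7-3 → 4
  0-0 → 0
  2-2 → 0
  4-1 → 3
  2-3 → 7 (borrow)
  6-2-1 → 3
  3-3 → 0

0o373004174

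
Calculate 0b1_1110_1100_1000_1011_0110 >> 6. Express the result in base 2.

Right shift by 6: drop the 6 least-significant bits.

0b111101100100010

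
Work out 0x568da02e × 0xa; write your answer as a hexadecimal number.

Multiply each base-16 digit by 10, carrying:
  e×10 = 140 → write c carry 8
  2×10+8 = 28 → write c carry 1
  0×10+1 = 1 → write 1
  a×10 = 100 → write 4 carry 6
  d×10+6 = 136 → write 8 carry 8
  8×10+8 = 88 → write 8 carry 5
  6×10+5 = 65 → write 1 carry 4
  5×10+4 = 54 → write 6 carry 3
  remaining carry: 3

0x3618841cc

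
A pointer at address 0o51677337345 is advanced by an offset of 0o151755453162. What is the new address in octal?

0o223655012527

Add column by column in base 8, right to left:
  5+2 = 7
  4+6 = 2 carry 1
  3+1+1 = 5
  7+3 = 2 carry 1
  3+5+1 = 1 carry 1
  3+4+1 = 0 carry 1
  7+5+1 = 5 carry 1
  7+5+1 = 5 carry 1
  6+7+1 = 6 carry 1
  1+1+1 = 3
  5+5 = 2 carry 1
  0+1+1 = 2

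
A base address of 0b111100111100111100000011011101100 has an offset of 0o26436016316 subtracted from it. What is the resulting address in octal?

0b111100111100111100000011011101100 = 0o74747403354 in octal.
Subtract column by column in base 8:
  4-6 → 6 (borrow)
  5-1-1 → 3
  3-3 → 0
  3-6 → 5 (borrow)
  0-1-1 → 6 (borrow)
  4-0-1 → 3
  7-6 → 1
  4-3 → 1
  7-4 → 3
  4-6 → 6 (borrow)
  7-2-1 → 4

0o46311365036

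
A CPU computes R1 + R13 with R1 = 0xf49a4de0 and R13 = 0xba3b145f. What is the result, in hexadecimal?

0x1aed5623f

Add column by column in base 16, right to left:
  0+f = f
  e+5 = 3 carry 1
  d+4+1 = 2 carry 1
  4+1+1 = 6
  a+b = 5 carry 1
  9+3+1 = d
  4+a = e
  f+b = a carry 1
  final carry 1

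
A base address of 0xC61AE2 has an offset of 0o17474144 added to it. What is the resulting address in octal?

0o101111506

0xC61AE2 = 0o61415342 in octal.
Add column by column in base 8, right to left:
  2+4 = 6
  4+4 = 0 carry 1
  3+1+1 = 5
  5+4 = 1 carry 1
  1+7+1 = 1 carry 1
  4+4+1 = 1 carry 1
  1+7+1 = 1 carry 1
  6+1+1 = 0 carry 1
  final carry 1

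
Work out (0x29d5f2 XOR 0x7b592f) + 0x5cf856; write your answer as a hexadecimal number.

First 0x29d5f2 XOR 0x7b592f = 0x528cdd.
Add column by column in base 16, right to left:
  d+6 = 3 carry 1
  d+5+1 = 3 carry 1
  c+8+1 = 5 carry 1
  8+f+1 = 8 carry 1
  2+c+1 = f
  5+5 = a

0xaf8533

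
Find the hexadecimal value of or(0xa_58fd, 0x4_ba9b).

0xefaff

OR each hex digit independently (no carries):
  a|4=e, 5|b=f, 8|a=a, f|9=f, d|b=f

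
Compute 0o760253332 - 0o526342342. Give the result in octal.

0o231710770

Subtract column by column in base 8:
  2-2 → 0
  3-4 → 7 (borrow)
  3-3-1 → 7 (borrow)
  3-2-1 → 0
  5-4 → 1
  2-3 → 7 (borrow)
  0-6-1 → 1 (borrow)
  6-2-1 → 3
  7-5 → 2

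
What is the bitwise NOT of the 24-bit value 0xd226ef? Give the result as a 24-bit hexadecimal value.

Each hex digit d becomes f−d:
  d→2, 2→d, 2→d, 6→9, e→1, f→0

0x2dd910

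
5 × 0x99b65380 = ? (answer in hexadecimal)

0x3008fa180

Multiply each base-16 digit by 5, carrying:
  0×5 = 0 → write 0
  8×5 = 40 → write 8 carry 2
  3×5+2 = 17 → write 1 carry 1
  5×5+1 = 26 → write a carry 1
  6×5+1 = 31 → write f carry 1
  b×5+1 = 56 → write 8 carry 3
  9×5+3 = 48 → write 0 carry 3
  9×5+3 = 48 → write 0 carry 3
  remaining carry: 3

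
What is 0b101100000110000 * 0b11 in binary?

0b10000100010010000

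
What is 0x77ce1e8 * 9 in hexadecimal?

0x4363f128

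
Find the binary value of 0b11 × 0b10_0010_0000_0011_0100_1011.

Multiply each base-2 digit by 3, carrying:
  1×3 = 3 → write 1 carry 1
  1×3+1 = 4 → write 0 carry 2
  0×3+2 = 2 → write 0 carry 1
  1×3+1 = 4 → write 0 carry 2
  0×3+2 = 2 → write 0 carry 1
  0×3+1 = 1 → write 1
  1×3 = 3 → write 1 carry 1
  0×3+1 = 1 → write 1
  1×3 = 3 → write 1 carry 1
  1×3+1 = 4 → write 0 carry 2
  0×3+2 = 2 → write 0 carry 1
  0×3+1 = 1 → write 1
  0×3 = 0 → write 0
  0×3 = 0 → write 0
  0×3 = 0 → write 0
  0×3 = 0 → write 0
  0×3 = 0 → write 0
  1×3 = 3 → write 1 carry 1
  0×3+1 = 1 → write 1
  0×3 = 0 → write 0
  0×3 = 0 → write 0
  1×3 = 3 → write 1 carry 1
  remaining carry: 1

0b11001100000100111100001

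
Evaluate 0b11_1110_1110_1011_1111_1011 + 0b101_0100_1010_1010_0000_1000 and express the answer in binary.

0b100100111001011000000011

Add column by column in base 2, right to left:
  1+0 = 1
  1+0 = 1
  0+0 = 0
  1+1 = 0 carry 1
  1+0+1 = 0 carry 1
  1+0+1 = 0 carry 1
  1+0+1 = 0 carry 1
  1+0+1 = 0 carry 1
  1+0+1 = 0 carry 1
  1+1+1 = 1 carry 1
  0+0+1 = 1
  1+1 = 0 carry 1
  0+0+1 = 1
  1+1 = 0 carry 1
  1+0+1 = 0 carry 1
  1+1+1 = 1 carry 1
  0+0+1 = 1
  1+0 = 1
  1+1 = 0 carry 1
  1+0+1 = 0 carry 1
  1+1+1 = 1 carry 1
  1+0+1 = 0 carry 1
  0+1+1 = 0 carry 1
  final carry 1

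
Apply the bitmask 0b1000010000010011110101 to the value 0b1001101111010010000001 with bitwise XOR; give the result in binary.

0b0001111111000001110100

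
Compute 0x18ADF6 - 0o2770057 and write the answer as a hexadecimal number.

0o2770057 = 0xBF02F in hexadecimal.
Subtract column by column in base 16:
  6-F → 7 (borrow)
  F-2-1 → C
  D-0 → D
  A-F → B (borrow)
  8-B-1 → C (borrow)
  1-0-1 → 0

0xCBDC7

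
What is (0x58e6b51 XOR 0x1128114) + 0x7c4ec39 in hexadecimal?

0xc61d67e

First 0x58e6b51 XOR 0x1128114 = 0x49cea45.
Add column by column in base 16, right to left:
  5+9 = e
  4+3 = 7
  a+c = 6 carry 1
  e+e+1 = d carry 1
  c+4+1 = 1 carry 1
  9+c+1 = 6 carry 1
  4+7+1 = c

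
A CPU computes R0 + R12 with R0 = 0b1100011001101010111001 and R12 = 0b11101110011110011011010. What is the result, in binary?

0b101010001101011110010011

Add column by column in base 2, right to left:
  1+0 = 1
  0+1 = 1
  0+0 = 0
  1+1 = 0 carry 1
  1+1+1 = 1 carry 1
  1+0+1 = 0 carry 1
  0+1+1 = 0 carry 1
  1+1+1 = 1 carry 1
  0+0+1 = 1
  1+0 = 1
  0+1 = 1
  1+1 = 0 carry 1
  1+1+1 = 1 carry 1
  0+1+1 = 0 carry 1
  0+0+1 = 1
  1+0 = 1
  1+1 = 0 carry 1
  0+1+1 = 0 carry 1
  0+1+1 = 0 carry 1
  0+0+1 = 1
  1+1 = 0 carry 1
  1+1+1 = 1 carry 1
  0+1+1 = 0 carry 1
  final carry 1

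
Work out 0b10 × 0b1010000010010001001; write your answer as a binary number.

0b10100000100100010010

Multiply each base-2 digit by 2, carrying:
  1×2 = 2 → write 0 carry 1
  0×2+1 = 1 → write 1
  0×2 = 0 → write 0
  1×2 = 2 → write 0 carry 1
  0×2+1 = 1 → write 1
  0×2 = 0 → write 0
  0×2 = 0 → write 0
  1×2 = 2 → write 0 carry 1
  0×2+1 = 1 → write 1
  0×2 = 0 → write 0
  1×2 = 2 → write 0 carry 1
  0×2+1 = 1 → write 1
  0×2 = 0 → write 0
  0×2 = 0 → write 0
  0×2 = 0 → write 0
  0×2 = 0 → write 0
  1×2 = 2 → write 0 carry 1
  0×2+1 = 1 → write 1
  1×2 = 2 → write 0 carry 1
  remaining carry: 1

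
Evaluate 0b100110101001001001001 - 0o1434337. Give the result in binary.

0o1434337 = 0b1100011100011011111 in binary.
Subtract column by column in base 2:
  1-1 → 0
  0-1 → 1 (borrow)
  0-1-1 → 0 (borrow)
  1-1-1 → 1 (borrow)
  0-1-1 → 0 (borrow)
  0-0-1 → 1 (borrow)
  1-1-1 → 1 (borrow)
  0-1-1 → 0 (borrow)
  0-0-1 → 1 (borrow)
  1-0-1 → 0
  0-0 → 0
  0-1 → 1 (borrow)
  1-1-1 → 1 (borrow)
  0-1-1 → 0 (borrow)
  1-0-1 → 0
  0-0 → 0
  1-0 → 1
  1-1 → 0
  0-1 → 1 (borrow)
  0-0-1 → 1 (borrow)
  1-0-1 → 0

0b11010001100101101010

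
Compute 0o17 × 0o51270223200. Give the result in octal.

Multiply each base-8 digit by 15, carrying:
  0×15 = 0 → write 0
  0×15 = 0 → write 0
  2×15 = 30 → write 6 carry 3
  3×15+3 = 48 → write 0 carry 6
  2×15+6 = 36 → write 4 carry 4
  2×15+4 = 34 → write 2 carry 4
  0×15+4 = 4 → write 4
  7×15 = 105 → write 1 carry 13
  2×15+13 = 43 → write 3 carry 5
  1×15+5 = 20 → write 4 carry 2
  5×15+2 = 77 → write 5 carry 9
  remaining carry: 11

0o1154314240600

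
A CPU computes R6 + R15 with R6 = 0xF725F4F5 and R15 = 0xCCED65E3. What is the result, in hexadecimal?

0x1C4135AD8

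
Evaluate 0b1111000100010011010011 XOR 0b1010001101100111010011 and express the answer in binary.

0b0101001001110100000000

XOR bit by bit (1 where the bits differ):
  1111000100010011010011
^ 1010001101100111010011
= 0101001001110100000000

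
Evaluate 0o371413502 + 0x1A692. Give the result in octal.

0x1A692 = 0o323222 in octal.
Add column by column in base 8, right to left:
  2+2 = 4
  0+2 = 2
  5+2 = 7
  3+3 = 6
  1+2 = 3
  4+3 = 7
  1+0 = 1
  7+0 = 7
  3+0 = 3

0o371736724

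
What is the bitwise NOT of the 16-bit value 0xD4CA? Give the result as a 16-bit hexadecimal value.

Each hex digit d becomes F−d:
  D→2, 4→B, C→3, A→5

0x2B35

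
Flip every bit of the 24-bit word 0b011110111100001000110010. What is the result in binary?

0b100001000011110111001101

Invert each bit: 011110111100001000110010 → 100001000011110111001101.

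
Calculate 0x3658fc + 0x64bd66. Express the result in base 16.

Add column by column in base 16, right to left:
  c+6 = 2 carry 1
  f+6+1 = 6 carry 1
  8+d+1 = 6 carry 1
  5+b+1 = 1 carry 1
  6+4+1 = b
  3+6 = 9

0x9b1662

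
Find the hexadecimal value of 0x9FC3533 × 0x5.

0x31ED09FF

Multiply each base-16 digit by 5, carrying:
  3×5 = 15 → write F
  3×5 = 15 → write F
  5×5 = 25 → write 9 carry 1
  3×5+1 = 16 → write 0 carry 1
  C×5+1 = 61 → write D carry 3
  F×5+3 = 78 → write E carry 4
  9×5+4 = 49 → write 1 carry 3
  remaining carry: 3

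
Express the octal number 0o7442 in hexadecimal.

0xF22

Each octal digit is 3 bits: 7=111 4=100 4=100 2=010.
Group the bits into nibbles: 1111 0010 0010 → F22.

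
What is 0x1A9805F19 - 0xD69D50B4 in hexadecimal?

Subtract column by column in base 16:
  9-4 → 5
  1-B → 6 (borrow)
  F-0-1 → E
  5-5 → 0
  0-D → 3 (borrow)
  8-9-1 → E (borrow)
  9-6-1 → 2
  A-D → D (borrow)
  1-0-1 → 0

0xD2E30E65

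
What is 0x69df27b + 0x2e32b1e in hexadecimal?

0x9811d99

Add column by column in base 16, right to left:
  b+e = 9 carry 1
  7+1+1 = 9
  2+b = d
  f+2 = 1 carry 1
  d+3+1 = 1 carry 1
  9+e+1 = 8 carry 1
  6+2+1 = 9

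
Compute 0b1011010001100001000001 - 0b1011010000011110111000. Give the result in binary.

Subtract column by column in base 2:
  1-0 → 1
  0-0 → 0
  0-0 → 0
  0-1 → 1 (borrow)
  0-1-1 → 0 (borrow)
  0-1-1 → 0 (borrow)
  1-0-1 → 0
  0-1 → 1 (borrow)
  0-1-1 → 0 (borrow)
  0-1-1 → 0 (borrow)
  0-1-1 → 0 (borrow)
  1-0-1 → 0
  1-0 → 1
  0-0 → 0
  0-0 → 0
  0-0 → 0
  1-1 → 0
  0-0 → 0
  1-1 → 0
  1-1 → 0
  0-0 → 0
  1-1 → 0

0b1000010001001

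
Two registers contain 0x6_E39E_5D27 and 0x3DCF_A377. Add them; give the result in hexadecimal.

Add column by column in base 16, right to left:
  7+7 = E
  2+7 = 9
  D+3 = 0 carry 1
  5+A+1 = 0 carry 1
  E+F+1 = E carry 1
  9+C+1 = 6 carry 1
  3+D+1 = 1 carry 1
  E+3+1 = 2 carry 1
  6+0+1 = 7

0x7216E009E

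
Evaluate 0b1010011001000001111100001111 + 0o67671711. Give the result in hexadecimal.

0b1010011001000001111100001111 = 0xA641F0F in hexadecimal.
0o67671711 = 0xDF73C9 in hexadecimal.
Add column by column in base 16, right to left:
  F+9 = 8 carry 1
  0+C+1 = D
  F+3 = 2 carry 1
  1+7+1 = 9
  4+F = 3 carry 1
  6+D+1 = 4 carry 1
  A+0+1 = B

0xB4392D8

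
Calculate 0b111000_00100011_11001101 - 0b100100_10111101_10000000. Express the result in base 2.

Subtract column by column in base 2:
  1-0 → 1
  0-0 → 0
  1-0 → 1
  1-0 → 1
  0-0 → 0
  0-0 → 0
  1-0 → 1
  1-1 → 0
  1-1 → 0
  1-0 → 1
  0-1 → 1 (borrow)
  0-1-1 → 0 (borrow)
  0-1-1 → 0 (borrow)
  1-1-1 → 1 (borrow)
  0-0-1 → 1 (borrow)
  0-1-1 → 0 (borrow)
  0-0-1 → 1 (borrow)
  0-0-1 → 1 (borrow)
  0-1-1 → 0 (borrow)
  1-0-1 → 0
  1-0 → 1
  1-1 → 0

0b100110110011001001101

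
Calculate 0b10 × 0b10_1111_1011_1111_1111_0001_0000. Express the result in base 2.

Multiply each base-2 digit by 2, carrying:
  0×2 = 0 → write 0
  0×2 = 0 → write 0
  0×2 = 0 → write 0
  0×2 = 0 → write 0
  1×2 = 2 → write 0 carry 1
  0×2+1 = 1 → write 1
  0×2 = 0 → write 0
  0×2 = 0 → write 0
  1×2 = 2 → write 0 carry 1
  1×2+1 = 3 → write 1 carry 1
  1×2+1 = 3 → write 1 carry 1
  1×2+1 = 3 → write 1 carry 1
  1×2+1 = 3 → write 1 carry 1
  1×2+1 = 3 → write 1 carry 1
  1×2+1 = 3 → write 1 carry 1
  1×2+1 = 3 → write 1 carry 1
  1×2+1 = 3 → write 1 carry 1
  1×2+1 = 3 → write 1 carry 1
  0×2+1 = 1 → write 1
  1×2 = 2 → write 0 carry 1
  1×2+1 = 3 → write 1 carry 1
  1×2+1 = 3 → write 1 carry 1
  1×2+1 = 3 → write 1 carry 1
  1×2+1 = 3 → write 1 carry 1
  0×2+1 = 1 → write 1
  1×2 = 2 → write 0 carry 1
  remaining carry: 1

0b101111101111111111000100000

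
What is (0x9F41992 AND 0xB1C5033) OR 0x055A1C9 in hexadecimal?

0x9F41992 AND 0xB1C5033 = 0x9141012.
Then OR with 0x055A1C9.

0x955B1DB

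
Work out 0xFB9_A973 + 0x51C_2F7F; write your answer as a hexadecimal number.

Add column by column in base 16, right to left:
  3+F = 2 carry 1
  7+7+1 = F
  9+F = 8 carry 1
  A+2+1 = D
  9+C = 5 carry 1
  B+1+1 = D
  F+5 = 4 carry 1
  final carry 1

0x14D5D8F2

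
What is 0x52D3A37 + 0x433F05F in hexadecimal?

Add column by column in base 16, right to left:
  7+F = 6 carry 1
  3+5+1 = 9
  A+0 = A
  3+F = 2 carry 1
  D+3+1 = 1 carry 1
  2+3+1 = 6
  5+4 = 9

0x9612A96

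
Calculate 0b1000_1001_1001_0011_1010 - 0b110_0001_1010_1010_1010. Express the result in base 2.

Subtract column by column in base 2:
  0-0 → 0
  1-1 → 0
  0-0 → 0
  1-1 → 0
  1-0 → 1
  1-1 → 0
  0-0 → 0
  0-1 → 1 (borrow)
  1-0-1 → 0
  0-1 → 1 (borrow)
  0-0-1 → 1 (borrow)
  1-1-1 → 1 (borrow)
  1-1-1 → 1 (borrow)
  0-0-1 → 1 (borrow)
  0-0-1 → 1 (borrow)
  1-0-1 → 0
  0-0 → 0
  0-1 → 1 (borrow)
  0-1-1 → 0 (borrow)
  1-0-1 → 0

0b100111111010010000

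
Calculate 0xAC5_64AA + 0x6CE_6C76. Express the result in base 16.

Add column by column in base 16, right to left:
  A+6 = 0 carry 1
  A+7+1 = 2 carry 1
  4+C+1 = 1 carry 1
  6+6+1 = D
  5+E = 3 carry 1
  C+C+1 = 9 carry 1
  A+6+1 = 1 carry 1
  final carry 1

0x1193D120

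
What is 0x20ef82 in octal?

Expand each hex digit to 4 bits: 2=0010 0=0000 e=1110 f=1111 8=1000 2=0010.
Group the bits in threes: 001 000 001 110 111 110 000 010 → 10167602.

0o10167602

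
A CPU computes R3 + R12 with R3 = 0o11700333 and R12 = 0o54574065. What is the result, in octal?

0o66474420

Add column by column in base 8, right to left:
  3+5 = 0 carry 1
  3+6+1 = 2 carry 1
  3+0+1 = 4
  0+4 = 4
  0+7 = 7
  7+5 = 4 carry 1
  1+4+1 = 6
  1+5 = 6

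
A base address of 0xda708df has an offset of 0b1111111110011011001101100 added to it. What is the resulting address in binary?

0b1111101001100011111101001011

0xda708df = 0b1101101001110000100011011111 in binary.
Add column by column in base 2, right to left:
  1+0 = 1
  1+0 = 1
  1+1 = 0 carry 1
  1+1+1 = 1 carry 1
  1+0+1 = 0 carry 1
  0+1+1 = 0 carry 1
  1+1+1 = 1 carry 1
  1+0+1 = 0 carry 1
  0+0+1 = 1
  0+1 = 1
  0+1 = 1
  1+0 = 1
  0+1 = 1
  0+1 = 1
  0+0 = 0
  0+0 = 0
  1+1 = 0 carry 1
  1+1+1 = 1 carry 1
  1+1+1 = 1 carry 1
  0+1+1 = 0 carry 1
  0+1+1 = 0 carry 1
  1+1+1 = 1 carry 1
  0+1+1 = 0 carry 1
  1+1+1 = 1 carry 1
  1+1+1 = 1 carry 1
  0+0+1 = 1
  1+0 = 1
  1+0 = 1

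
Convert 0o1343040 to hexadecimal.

0x5C620

Each octal digit is 3 bits: 1=001 3=011 4=100 3=011 0=000 4=100 0=000.
Group the bits into nibbles: 0101 1100 0110 0010 0000 → 5C620.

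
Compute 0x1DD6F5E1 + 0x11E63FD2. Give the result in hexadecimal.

Add column by column in base 16, right to left:
  1+2 = 3
  E+D = B carry 1
  5+F+1 = 5 carry 1
  F+3+1 = 3 carry 1
  6+6+1 = D
  D+E = B carry 1
  D+1+1 = F
  1+1 = 2

0x2FBD35B3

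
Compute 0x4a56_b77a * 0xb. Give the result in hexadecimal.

Multiply each base-16 digit by 11, carrying:
  a×11 = 110 → write e carry 6
  7×11+6 = 83 → write 3 carry 5
  7×11+5 = 82 → write 2 carry 5
  b×11+5 = 126 → write e carry 7
  6×11+7 = 73 → write 9 carry 4
  5×11+4 = 59 → write b carry 3
  a×11+3 = 113 → write 1 carry 7
  4×11+7 = 51 → write 3 carry 3
  remaining carry: 3

0x331b9e23e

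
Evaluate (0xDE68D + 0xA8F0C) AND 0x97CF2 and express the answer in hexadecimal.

0x87490

Add column by column in base 16, right to left:
  D+C = 9 carry 1
  8+0+1 = 9
  6+F = 5 carry 1
  E+8+1 = 7 carry 1
  D+A+1 = 8 carry 1
  final carry 1
Sum = 0x187599; now AND with 0x97CF2:
  1&0=0, 8&9=8, 7&7=7, 5&C=4, 9&F=9, 9&2=0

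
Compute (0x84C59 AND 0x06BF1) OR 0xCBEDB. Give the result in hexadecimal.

0xCFEDB

0x84C59 AND 0x06BF1 = 0x04851.
Then OR with 0xCBEDB.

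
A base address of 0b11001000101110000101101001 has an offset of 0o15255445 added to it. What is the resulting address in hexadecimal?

0x3583C8E

0b11001000101110000101101001 = 0x322E169 in hexadecimal.
0o15255445 = 0x355B25 in hexadecimal.
Add column by column in base 16, right to left:
  9+5 = E
  6+2 = 8
  1+B = C
  E+5 = 3 carry 1
  2+5+1 = 8
  2+3 = 5
  3+0 = 3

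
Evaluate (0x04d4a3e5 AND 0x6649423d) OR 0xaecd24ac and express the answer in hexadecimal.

0xaecd26ad

0x04d4a3e5 AND 0x6649423d = 0x04400225.
Then OR with 0xaecd24ac.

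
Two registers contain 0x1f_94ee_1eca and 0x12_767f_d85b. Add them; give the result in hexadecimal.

0x320b6df725

Add column by column in base 16, right to left:
  a+b = 5 carry 1
  c+5+1 = 2 carry 1
  e+8+1 = 7 carry 1
  1+d+1 = f
  e+f = d carry 1
  e+7+1 = 6 carry 1
  4+6+1 = b
  9+7 = 0 carry 1
  f+2+1 = 2 carry 1
  1+1+1 = 3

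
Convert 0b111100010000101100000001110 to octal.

0o742054016

Group the bits in threes: 111 100 010 000 101 100 000 001 110 → 742054016.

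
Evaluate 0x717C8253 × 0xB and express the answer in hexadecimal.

0x4E0599991

Multiply each base-16 digit by 11, carrying:
  3×11 = 33 → write 1 carry 2
  5×11+2 = 57 → write 9 carry 3
  2×11+3 = 25 → write 9 carry 1
  8×11+1 = 89 → write 9 carry 5
  C×11+5 = 137 → write 9 carry 8
  7×11+8 = 85 → write 5 carry 5
  1×11+5 = 16 → write 0 carry 1
  7×11+1 = 78 → write E carry 4
  remaining carry: 4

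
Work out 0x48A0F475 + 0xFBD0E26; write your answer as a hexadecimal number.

0x585E029B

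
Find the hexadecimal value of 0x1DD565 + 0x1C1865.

Add column by column in base 16, right to left:
  5+5 = A
  6+6 = C
  5+8 = D
  D+1 = E
  D+C = 9 carry 1
  1+1+1 = 3

0x39EDCA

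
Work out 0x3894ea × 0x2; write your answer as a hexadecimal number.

0x7129d4

Multiply each base-16 digit by 2, carrying:
  a×2 = 20 → write 4 carry 1
  e×2+1 = 29 → write d carry 1
  4×2+1 = 9 → write 9
  9×2 = 18 → write 2 carry 1
  8×2+1 = 17 → write 1 carry 1
  3×2+1 = 7 → write 7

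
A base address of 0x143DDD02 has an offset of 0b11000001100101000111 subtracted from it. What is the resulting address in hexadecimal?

0b11000001100101000111 = 0xC1947 in hexadecimal.
Subtract column by column in base 16:
  2-7 → B (borrow)
  0-4-1 → B (borrow)
  D-9-1 → 3
  D-1 → C
  D-C → 1
  3-0 → 3
  4-0 → 4
  1-0 → 1

0x1431C3BB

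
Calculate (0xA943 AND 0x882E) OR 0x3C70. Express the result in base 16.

0xBC72

0xA943 AND 0x882E = 0x8802.
Then OR with 0x3C70.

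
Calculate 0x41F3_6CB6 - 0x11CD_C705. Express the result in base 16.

0x3025A5B1

Subtract column by column in base 16:
  6-5 → 1
  B-0 → B
  C-7 → 5
  6-C → A (borrow)
  3-D-1 → 5 (borrow)
  F-C-1 → 2
  1-1 → 0
  4-1 → 3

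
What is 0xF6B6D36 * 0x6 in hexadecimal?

0x5C848F44

Multiply each base-16 digit by 6, carrying:
  6×6 = 36 → write 4 carry 2
  3×6+2 = 20 → write 4 carry 1
  D×6+1 = 79 → write F carry 4
  6×6+4 = 40 → write 8 carry 2
  B×6+2 = 68 → write 4 carry 4
  6×6+4 = 40 → write 8 carry 2
  F×6+2 = 92 → write C carry 5
  remaining carry: 5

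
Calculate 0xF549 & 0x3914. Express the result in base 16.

AND each hex digit independently (no carries):
  F&3=3, 5&9=1, 4&1=0, 9&4=0

0x3100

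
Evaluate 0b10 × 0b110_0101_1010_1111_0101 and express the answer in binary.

Multiply each base-2 digit by 2, carrying:
  1×2 = 2 → write 0 carry 1
  0×2+1 = 1 → write 1
  1×2 = 2 → write 0 carry 1
  0×2+1 = 1 → write 1
  1×2 = 2 → write 0 carry 1
  1×2+1 = 3 → write 1 carry 1
  1×2+1 = 3 → write 1 carry 1
  1×2+1 = 3 → write 1 carry 1
  0×2+1 = 1 → write 1
  1×2 = 2 → write 0 carry 1
  0×2+1 = 1 → write 1
  1×2 = 2 → write 0 carry 1
  1×2+1 = 3 → write 1 carry 1
  0×2+1 = 1 → write 1
  1×2 = 2 → write 0 carry 1
  0×2+1 = 1 → write 1
  0×2 = 0 → write 0
  1×2 = 2 → write 0 carry 1
  1×2+1 = 3 → write 1 carry 1
  remaining carry: 1

0b11001011010111101010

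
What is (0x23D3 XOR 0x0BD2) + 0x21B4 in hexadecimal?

First 0x23D3 XOR 0x0BD2 = 0x2801.
Add column by column in base 16, right to left:
  1+4 = 5
  0+B = B
  8+1 = 9
  2+2 = 4

0x49B5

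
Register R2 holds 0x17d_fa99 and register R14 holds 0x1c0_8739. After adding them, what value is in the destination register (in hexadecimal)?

Add column by column in base 16, right to left:
  9+9 = 2 carry 1
  9+3+1 = d
  a+7 = 1 carry 1
  f+8+1 = 8 carry 1
  d+0+1 = e
  7+c = 3 carry 1
  1+1+1 = 3

0x33e81d2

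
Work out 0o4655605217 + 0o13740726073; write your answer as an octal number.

Add column by column in base 8, right to left:
  7+3 = 2 carry 1
  1+7+1 = 1 carry 1
  2+0+1 = 3
  5+6 = 3 carry 1
  0+2+1 = 3
  6+7 = 5 carry 1
  5+0+1 = 6
  5+4 = 1 carry 1
  6+7+1 = 6 carry 1
  4+3+1 = 0 carry 1
  0+1+1 = 2

0o20616533312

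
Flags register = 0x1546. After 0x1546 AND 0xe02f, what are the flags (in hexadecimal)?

0x0006

AND each hex digit independently (no carries):
  1&e=0, 5&0=0, 4&2=0, 6&f=6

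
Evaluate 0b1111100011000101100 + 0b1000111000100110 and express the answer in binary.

0b10000101010001010010

Add column by column in base 2, right to left:
  0+0 = 0
  0+1 = 1
  1+1 = 0 carry 1
  1+0+1 = 0 carry 1
  0+0+1 = 1
  1+1 = 0 carry 1
  0+0+1 = 1
  0+0 = 0
  0+0 = 0
  1+1 = 0 carry 1
  1+1+1 = 1 carry 1
  0+1+1 = 0 carry 1
  0+0+1 = 1
  0+0 = 0
  1+0 = 1
  1+1 = 0 carry 1
  1+0+1 = 0 carry 1
  1+0+1 = 0 carry 1
  1+0+1 = 0 carry 1
  final carry 1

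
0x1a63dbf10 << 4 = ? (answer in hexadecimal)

Shifting left by 4 bits = 1 hex digit: append 1 zero.

0x1a63dbf100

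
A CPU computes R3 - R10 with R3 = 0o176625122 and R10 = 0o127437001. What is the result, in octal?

0o47166121

Subtract column by column in base 8:
  2-1 → 1
  2-0 → 2
  1-0 → 1
  5-7 → 6 (borrow)
  2-3-1 → 6 (borrow)
  6-4-1 → 1
  6-7 → 7 (borrow)
  7-2-1 → 4
  1-1 → 0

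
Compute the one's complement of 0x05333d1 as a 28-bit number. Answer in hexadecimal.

0xfaccc2e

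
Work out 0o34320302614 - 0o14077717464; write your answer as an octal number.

0o20220363130

Subtract column by column in base 8:
  4-4 → 0
  1-6 → 3 (borrow)
  6-4-1 → 1
  2-7 → 3 (borrow)
  0-1-1 → 6 (borrow)
  3-7-1 → 3 (borrow)
  0-7-1 → 0 (borrow)
  2-7-1 → 2 (borrow)
  3-0-1 → 2
  4-4 → 0
  3-1 → 2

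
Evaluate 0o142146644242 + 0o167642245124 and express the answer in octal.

0o332011111366

Add column by column in base 8, right to left:
  2+4 = 6
  4+2 = 6
  2+1 = 3
  4+5 = 1 carry 1
  4+4+1 = 1 carry 1
  6+2+1 = 1 carry 1
  6+2+1 = 1 carry 1
  4+4+1 = 1 carry 1
  1+6+1 = 0 carry 1
  2+7+1 = 2 carry 1
  4+6+1 = 3 carry 1
  1+1+1 = 3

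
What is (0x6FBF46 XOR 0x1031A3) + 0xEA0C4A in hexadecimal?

First 0x6FBF46 XOR 0x1031A3 = 0x7F8EE5.
Add column by column in base 16, right to left:
  5+A = F
  E+4 = 2 carry 1
  E+C+1 = B carry 1
  8+0+1 = 9
  F+A = 9 carry 1
  7+E+1 = 6 carry 1
  final carry 1

0x1699B2F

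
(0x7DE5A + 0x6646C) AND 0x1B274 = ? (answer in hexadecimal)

0x244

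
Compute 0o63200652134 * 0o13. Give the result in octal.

0o1063611117764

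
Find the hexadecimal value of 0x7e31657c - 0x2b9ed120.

Subtract column by column in base 16:
  c-0 → c
  7-2 → 5
  5-1 → 4
  6-d → 9 (borrow)
  1-e-1 → 2 (borrow)
  3-9-1 → 9 (borrow)
  e-b-1 → 2
  7-2 → 5

0x5292945c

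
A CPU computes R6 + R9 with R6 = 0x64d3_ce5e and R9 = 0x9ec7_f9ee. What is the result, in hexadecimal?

Add column by column in base 16, right to left:
  e+e = c carry 1
  5+e+1 = 4 carry 1
  e+9+1 = 8 carry 1
  c+f+1 = c carry 1
  3+7+1 = b
  d+c = 9 carry 1
  4+e+1 = 3 carry 1
  6+9+1 = 0 carry 1
  final carry 1

0x1039bc84c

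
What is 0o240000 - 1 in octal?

0o237777

The trailing 4 digits are 0, so subtracting 1 borrows through: they become 7 and the next digit up decrements.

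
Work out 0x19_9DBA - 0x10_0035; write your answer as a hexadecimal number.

Subtract column by column in base 16:
  A-5 → 5
  B-3 → 8
  D-0 → D
  9-0 → 9
  9-0 → 9
  1-1 → 0

0x99D85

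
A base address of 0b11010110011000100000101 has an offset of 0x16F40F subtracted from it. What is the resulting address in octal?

0b11010110011000100000101 = 0o32630405 in octal.
0x16F40F = 0o5572017 in octal.
Subtract column by column in base 8:
  5-7 → 6 (borrow)
  0-1-1 → 6 (borrow)
  4-0-1 → 3
  0-2 → 6 (borrow)
  3-7-1 → 3 (borrow)
  6-5-1 → 0
  2-5 → 5 (borrow)
  3-0-1 → 2

0o25036366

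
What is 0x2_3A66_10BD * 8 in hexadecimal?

0x11D33085E8

Multiply each base-16 digit by 8, carrying:
  D×8 = 104 → write 8 carry 6
  B×8+6 = 94 → write E carry 5
  0×8+5 = 5 → write 5
  1×8 = 8 → write 8
  6×8 = 48 → write 0 carry 3
  6×8+3 = 51 → write 3 carry 3
  A×8+3 = 83 → write 3 carry 5
  3×8+5 = 29 → write D carry 1
  2×8+1 = 17 → write 1 carry 1
  remaining carry: 1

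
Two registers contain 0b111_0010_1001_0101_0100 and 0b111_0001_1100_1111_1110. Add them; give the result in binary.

0b11100100011001010010

Add column by column in base 2, right to left:
  0+0 = 0
  0+1 = 1
  1+1 = 0 carry 1
  0+1+1 = 0 carry 1
  1+1+1 = 1 carry 1
  0+1+1 = 0 carry 1
  1+1+1 = 1 carry 1
  0+1+1 = 0 carry 1
  1+0+1 = 0 carry 1
  0+0+1 = 1
  0+1 = 1
  1+1 = 0 carry 1
  0+1+1 = 0 carry 1
  1+0+1 = 0 carry 1
  0+0+1 = 1
  0+0 = 0
  1+1 = 0 carry 1
  1+1+1 = 1 carry 1
  1+1+1 = 1 carry 1
  final carry 1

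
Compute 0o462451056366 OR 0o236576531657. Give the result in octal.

OR each oct digit independently (no carries):
  4|2=6, 6|3=7, 2|6=6, 4|5=5, 5|7=7, 1|6=7, 0|5=5, 5|3=7, 6|1=7, 3|6=7, 6|5=7, 6|7=7

0o676577577777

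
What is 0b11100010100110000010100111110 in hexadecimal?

Group the bits into nibbles: 0001 1100 0101 0011 0000 0101 0011 1110 → 1c53053e.

0x1c53053e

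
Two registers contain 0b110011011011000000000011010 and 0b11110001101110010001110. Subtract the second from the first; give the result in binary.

0b101111101001010001110001100

Subtract column by column in base 2:
  0-0 → 0
  1-1 → 0
  0-1 → 1 (borrow)
  1-1-1 → 1 (borrow)
  1-0-1 → 0
  0-0 → 0
  0-0 → 0
  0-1 → 1 (borrow)
  0-0-1 → 1 (borrow)
  0-0-1 → 1 (borrow)
  0-1-1 → 0 (borrow)
  0-1-1 → 0 (borrow)
  0-1-1 → 0 (borrow)
  0-0-1 → 1 (borrow)
  0-1-1 → 0 (borrow)
  1-1-1 → 1 (borrow)
  1-0-1 → 0
  0-0 → 0
  1-0 → 1
  1-1 → 0
  0-1 → 1 (borrow)
  1-1-1 → 1 (borrow)
  1-1-1 → 1 (borrow)
  0-0-1 → 1 (borrow)
  0-0-1 → 1 (borrow)
  1-0-1 → 0
  1-0 → 1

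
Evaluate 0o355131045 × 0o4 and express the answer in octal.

0o1664544224

Multiply each base-8 digit by 4, carrying:
  5×4 = 20 → write 4 carry 2
  4×4+2 = 18 → write 2 carry 2
  0×4+2 = 2 → write 2
  1×4 = 4 → write 4
  3×4 = 12 → write 4 carry 1
  1×4+1 = 5 → write 5
  5×4 = 20 → write 4 carry 2
  5×4+2 = 22 → write 6 carry 2
  3×4+2 = 14 → write 6 carry 1
  remaining carry: 1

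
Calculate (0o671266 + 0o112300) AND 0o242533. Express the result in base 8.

Add column by column in base 8, right to left:
  6+0 = 6
  6+0 = 6
  2+3 = 5
  1+2 = 3
  7+1 = 0 carry 1
  6+1+1 = 0 carry 1
  final carry 1
Sum = 0o1003566; now AND with 0o242533:
  1&0=0, 0&2=0, 0&4=0, 3&2=2, 5&5=5, 6&3=2, 6&3=2

0o2522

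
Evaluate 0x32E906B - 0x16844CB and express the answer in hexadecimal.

0x1C64BA0

Subtract column by column in base 16:
  B-B → 0
  6-C → A (borrow)
  0-4-1 → B (borrow)
  9-4-1 → 4
  E-8 → 6
  2-6 → C (borrow)
  3-1-1 → 1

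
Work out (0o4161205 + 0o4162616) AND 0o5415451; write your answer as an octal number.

0o4001

Add column by column in base 8, right to left:
  5+6 = 3 carry 1
  0+1+1 = 2
  2+6 = 0 carry 1
  1+2+1 = 4
  6+6 = 4 carry 1
  1+1+1 = 3
  4+4 = 0 carry 1
  final carry 1
Sum = 0o10344023; now AND with 0o5415451:
  1&0=0, 0&5=0, 3&4=0, 4&1=0, 4&5=4, 0&4=0, 2&5=0, 3&1=1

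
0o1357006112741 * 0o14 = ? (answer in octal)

0o21464111603214

Multiply each base-8 digit by 12, carrying:
  1×12 = 12 → write 4 carry 1
  4×12+1 = 49 → write 1 carry 6
  7×12+6 = 90 → write 2 carry 11
  2×12+11 = 35 → write 3 carry 4
  1×12+4 = 16 → write 0 carry 2
  1×12+2 = 14 → write 6 carry 1
  6×12+1 = 73 → write 1 carry 9
  0×12+9 = 9 → write 1 carry 1
  0×12+1 = 1 → write 1
  7×12 = 84 → write 4 carry 10
  5×12+10 = 70 → write 6 carry 8
  3×12+8 = 44 → write 4 carry 5
  1×12+5 = 17 → write 1 carry 2
  remaining carry: 2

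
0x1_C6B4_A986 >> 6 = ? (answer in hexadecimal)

0x71AD2A6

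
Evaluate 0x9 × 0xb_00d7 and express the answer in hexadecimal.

Multiply each base-16 digit by 9, carrying:
  7×9 = 63 → write f carry 3
  d×9+3 = 120 → write 8 carry 7
  0×9+7 = 7 → write 7
  0×9 = 0 → write 0
  b×9 = 99 → write 3 carry 6
  remaining carry: 6

0x63078f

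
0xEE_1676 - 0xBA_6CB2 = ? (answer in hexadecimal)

0x33A9C4

Subtract column by column in base 16:
  6-2 → 4
  7-B → C (borrow)
  6-C-1 → 9 (borrow)
  1-6-1 → A (borrow)
  E-A-1 → 3
  E-B → 3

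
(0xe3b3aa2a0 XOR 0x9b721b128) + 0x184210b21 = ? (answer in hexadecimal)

First 0xe3b3aa2a0 XOR 0x9b721b128 = 0x78c1b1388.
Add column by column in base 16, right to left:
  8+1 = 9
  8+2 = a
  3+b = e
  1+0 = 1
  b+1 = c
  1+2 = 3
  c+4 = 0 carry 1
  8+8+1 = 1 carry 1
  7+1+1 = 9

0x9103c1ea9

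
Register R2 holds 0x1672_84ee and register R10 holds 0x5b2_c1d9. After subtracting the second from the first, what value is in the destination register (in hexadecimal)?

Subtract column by column in base 16:
  e-9 → 5
  e-d → 1
  4-1 → 3
  8-c → c (borrow)
  2-2-1 → f (borrow)
  7-b-1 → b (borrow)
  6-5-1 → 0
  1-0 → 1

0x10bfc315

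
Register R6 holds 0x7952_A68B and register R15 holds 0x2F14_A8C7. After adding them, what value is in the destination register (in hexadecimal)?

0xA8674F52

Add column by column in base 16, right to left:
  B+7 = 2 carry 1
  8+C+1 = 5 carry 1
  6+8+1 = F
  A+A = 4 carry 1
  2+4+1 = 7
  5+1 = 6
  9+F = 8 carry 1
  7+2+1 = A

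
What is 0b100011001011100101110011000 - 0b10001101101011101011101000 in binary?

Subtract column by column in base 2:
  0-0 → 0
  0-0 → 0
  0-0 → 0
  1-1 → 0
  1-0 → 1
  0-1 → 1 (borrow)
  0-1-1 → 0 (borrow)
  1-1-1 → 1 (borrow)
  1-0-1 → 0
  1-1 → 0
  0-0 → 0
  1-1 → 0
  0-1 → 1 (borrow)
  0-1-1 → 0 (borrow)
  1-0-1 → 0
  1-1 → 0
  1-0 → 1
  0-1 → 1 (borrow)
  1-1-1 → 1 (borrow)
  0-0-1 → 1 (borrow)
  0-1-1 → 0 (borrow)
  1-1-1 → 1 (borrow)
  1-0-1 → 0
  0-0 → 0
  0-0 → 0
  0-1 → 1 (borrow)
  1-0-1 → 0

0b10001011110001000010110000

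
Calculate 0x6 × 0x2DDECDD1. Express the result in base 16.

Multiply each base-16 digit by 6, carrying:
  1×6 = 6 → write 6
  D×6 = 78 → write E carry 4
  D×6+4 = 82 → write 2 carry 5
  C×6+5 = 77 → write D carry 4
  E×6+4 = 88 → write 8 carry 5
  D×6+5 = 83 → write 3 carry 5
  D×6+5 = 83 → write 3 carry 5
  2×6+5 = 17 → write 1 carry 1
  remaining carry: 1

0x11338D2E6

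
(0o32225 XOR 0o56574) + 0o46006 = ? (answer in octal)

First 0o32225 XOR 0o56574 = 0o64751.
Add column by column in base 8, right to left:
  1+6 = 7
  5+0 = 5
  7+0 = 7
  4+6 = 2 carry 1
  6+4+1 = 3 carry 1
  final carry 1

0o132757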